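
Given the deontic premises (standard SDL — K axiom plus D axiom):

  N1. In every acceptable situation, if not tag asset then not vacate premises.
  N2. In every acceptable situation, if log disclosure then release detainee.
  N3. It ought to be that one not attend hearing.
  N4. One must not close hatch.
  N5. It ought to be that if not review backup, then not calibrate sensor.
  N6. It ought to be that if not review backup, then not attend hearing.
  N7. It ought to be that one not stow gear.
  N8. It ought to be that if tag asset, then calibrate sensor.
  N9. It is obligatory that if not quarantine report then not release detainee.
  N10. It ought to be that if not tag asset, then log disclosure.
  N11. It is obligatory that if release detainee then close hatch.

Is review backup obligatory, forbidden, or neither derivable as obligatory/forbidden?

Obligatory

Premise 4, F(close_hatch), is equivalent to O(¬close_hatch).
Premise 11 is O(release_detainee → close_hatch); contrapositively O(¬close_hatch → ¬release_detainee). Since O(¬close_hatch) holds, K gives O(¬release_detainee).
Premise 2, O(log_disclosure → release_detainee), contraposes to O(¬release_detainee → ¬log_disclosure); with O(¬release_detainee) we get O(¬log_disclosure).
Premise 10 is O(¬tag_asset → log_disclosure); contrapositively O(¬log_disclosure → tag_asset). Since O(¬log_disclosure) holds, K gives O(tag_asset).
With premise 8, O(tag_asset → calibrate_sensor), the K-axiom yields O(calibrate_sensor).
Premise 5, O(¬review_backup → ¬calibrate_sensor), contraposes to O(calibrate_sensor → review_backup); with O(calibrate_sensor) we get O(review_backup).
Premises 1, 3, 6, 7, 9 do not contribute to this derivation.
Hence review_backup is obligatory.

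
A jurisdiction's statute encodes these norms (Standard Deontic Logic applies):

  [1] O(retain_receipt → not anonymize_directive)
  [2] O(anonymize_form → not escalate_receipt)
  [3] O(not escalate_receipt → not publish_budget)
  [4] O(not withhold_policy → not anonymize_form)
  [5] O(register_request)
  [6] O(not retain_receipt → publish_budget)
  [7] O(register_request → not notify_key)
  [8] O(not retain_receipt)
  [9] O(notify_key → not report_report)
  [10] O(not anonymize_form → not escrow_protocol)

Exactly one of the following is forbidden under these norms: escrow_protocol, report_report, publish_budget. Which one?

escrow_protocol

From premise 8 we have O(not retain_receipt).
From O(not retain_receipt) and premise 6, O(not retain_receipt → publish_budget), we obtain O(publish_budget).
Premise 3 is O(not escalate_receipt → not publish_budget); contrapositively O(publish_budget → escalate_receipt). Since O(publish_budget) holds, K gives O(escalate_receipt).
The contrapositive of premise 2 (O(anonymize_form → not escalate_receipt)) is O(escalate_receipt → not anonymize_form), and O(escalate_receipt) is already established, so O(not anonymize_form).
Applying K to premise 10 (O(not anonymize_form → not escrow_protocol)) and O(not anonymize_form) yields O(not escrow_protocol).
So O(not escrow_protocol) holds, i.e. escrow_protocol is forbidden. None of the other listed options is forbidden under the premises.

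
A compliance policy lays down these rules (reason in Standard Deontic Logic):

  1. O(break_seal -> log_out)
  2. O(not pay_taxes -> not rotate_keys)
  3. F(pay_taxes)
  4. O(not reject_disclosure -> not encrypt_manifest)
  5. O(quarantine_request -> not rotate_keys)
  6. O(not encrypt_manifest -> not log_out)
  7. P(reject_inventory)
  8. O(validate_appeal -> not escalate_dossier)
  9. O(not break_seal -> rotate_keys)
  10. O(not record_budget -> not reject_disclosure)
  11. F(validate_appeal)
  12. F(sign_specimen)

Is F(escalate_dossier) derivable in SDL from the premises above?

No

Premise 8 is O(validate_appeal -> not escalate_dossier), but O(validate_appeal) is not derivable from the premises, so it does not yield O(not escalate_dossier).
No other premise forces O(not escalate_dossier). An ideal world satisfying every premise can still have escalate_dossier true, so F(escalate_dossier) is not derivable.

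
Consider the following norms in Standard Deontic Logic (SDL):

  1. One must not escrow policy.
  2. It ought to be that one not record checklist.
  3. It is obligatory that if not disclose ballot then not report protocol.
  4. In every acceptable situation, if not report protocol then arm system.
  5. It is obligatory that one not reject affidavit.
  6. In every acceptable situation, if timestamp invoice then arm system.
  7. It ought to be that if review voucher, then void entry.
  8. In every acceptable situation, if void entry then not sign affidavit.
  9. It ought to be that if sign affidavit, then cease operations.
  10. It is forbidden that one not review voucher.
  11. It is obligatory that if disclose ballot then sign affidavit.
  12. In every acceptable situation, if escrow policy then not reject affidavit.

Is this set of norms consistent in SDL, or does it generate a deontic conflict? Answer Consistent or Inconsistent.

Premise 12 is O(escrow_policy → ¬reject_affidavit); even if O(¬reject_affidavit) held, inferring O(escrow_policy) would be affirming the consequent — invalid.
So O(escrow_policy) is not derivable, and the apparent clash with O(¬escrow_policy) does not arise.
A world satisfying every obligation exists (e.g. arm_system=true, cease_operations=false, disclose_ballot=false, escrow_policy=false, record_checklist=false, reject_affidavit=false, report_protocol=false, review_voucher=true, sign_affidavit=false, timestamp_invoice=false, void_entry=true); no atom is both obligatory and forbidden, so the set is consistent.

Consistent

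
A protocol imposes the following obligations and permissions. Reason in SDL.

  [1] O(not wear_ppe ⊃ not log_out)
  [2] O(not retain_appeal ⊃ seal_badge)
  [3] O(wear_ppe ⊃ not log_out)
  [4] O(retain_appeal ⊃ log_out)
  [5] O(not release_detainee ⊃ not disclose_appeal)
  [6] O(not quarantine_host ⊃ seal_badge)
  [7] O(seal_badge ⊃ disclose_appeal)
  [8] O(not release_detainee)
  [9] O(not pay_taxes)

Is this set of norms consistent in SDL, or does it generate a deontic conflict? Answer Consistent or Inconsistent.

Inconsistent

Premises 3 and 1 are O(wear_ppe ⊃ not log_out) and O(not wear_ppe ⊃ not log_out); every ideal world satisfies wear_ppe or not wear_ppe, so in either case not log_out holds — hence O(not log_out).
Premise 4, O(retain_appeal ⊃ log_out), contraposes to O(not log_out ⊃ not retain_appeal); with O(not log_out) we get O(not retain_appeal).
With premise 2, O(not retain_appeal ⊃ seal_badge), the K-axiom yields O(seal_badge).
Applying K to premise 7 (O(seal_badge ⊃ disclose_appeal)) and O(seal_badge) yields O(disclose_appeal).
Premise 5, O(not release_detainee ⊃ not disclose_appeal), contraposes to O(disclose_appeal ⊃ release_detainee); with O(disclose_appeal) we get O(release_detainee).
Yet premise 8 states O(not release_detainee).
We now have both O(release_detainee) and O(not release_detainee) — release_detainee is simultaneously obligatory and forbidden, violating the D-axiom.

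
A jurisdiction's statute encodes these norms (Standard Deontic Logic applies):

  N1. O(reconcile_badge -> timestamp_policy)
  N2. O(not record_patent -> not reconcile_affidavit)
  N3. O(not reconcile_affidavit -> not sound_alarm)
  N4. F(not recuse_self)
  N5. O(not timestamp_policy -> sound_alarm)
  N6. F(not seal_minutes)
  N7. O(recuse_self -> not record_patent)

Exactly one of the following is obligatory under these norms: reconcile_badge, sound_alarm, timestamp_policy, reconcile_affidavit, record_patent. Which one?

Premise 4, F(not recuse_self), is equivalent to O(recuse_self).
Premise 7 is O(recuse_self -> not record_patent); since O(recuse_self), deontic closure gives O(not record_patent).
Premise 2 is O(not record_patent -> not reconcile_affidavit); since O(not record_patent), deontic closure gives O(not reconcile_affidavit).
With premise 3, O(not reconcile_affidavit -> not sound_alarm), the K-axiom yields O(not sound_alarm).
Premise 5 is O(not timestamp_policy -> sound_alarm); contrapositively O(not sound_alarm -> timestamp_policy). Since O(not sound_alarm) holds, K gives O(timestamp_policy).
So O(timestamp_policy) holds — timestamp_policy is obligatory. None of the other listed options is made obligatory by any chain of premises.

timestamp_policy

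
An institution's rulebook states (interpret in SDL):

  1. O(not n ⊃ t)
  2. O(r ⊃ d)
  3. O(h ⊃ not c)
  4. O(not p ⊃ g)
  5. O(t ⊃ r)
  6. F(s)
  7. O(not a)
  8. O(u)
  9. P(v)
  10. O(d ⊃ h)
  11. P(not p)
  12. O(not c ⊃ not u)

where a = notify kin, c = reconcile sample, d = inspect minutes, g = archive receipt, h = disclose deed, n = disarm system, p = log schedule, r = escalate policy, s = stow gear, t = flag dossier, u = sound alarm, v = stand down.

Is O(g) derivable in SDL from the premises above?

No

Premise 4 is O(not p ⊃ g), but O(not p) is not derivable from the premises (the permission P(not p) asserts only not O(p), not O(not p)), so it does not yield O(g).
No other premise forces O(g). An ideal world satisfying every premise can still have g false, so O(g) is not derivable.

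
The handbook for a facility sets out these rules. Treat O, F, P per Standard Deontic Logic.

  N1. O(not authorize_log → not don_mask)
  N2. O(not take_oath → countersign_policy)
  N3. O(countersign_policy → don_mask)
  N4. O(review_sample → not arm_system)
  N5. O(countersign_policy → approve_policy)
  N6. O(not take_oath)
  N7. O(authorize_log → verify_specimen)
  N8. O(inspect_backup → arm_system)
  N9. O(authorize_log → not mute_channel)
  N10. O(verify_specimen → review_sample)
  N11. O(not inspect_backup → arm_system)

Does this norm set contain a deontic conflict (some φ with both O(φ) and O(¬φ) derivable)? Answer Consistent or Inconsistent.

By case analysis on not inspect_backup: premise 11 gives O(not inspect_backup → arm_system) and premise 8 gives O(inspect_backup → arm_system), so O(arm_system) either way.
Premise 4 is O(review_sample → not arm_system); contrapositively O(arm_system → not review_sample). Since O(arm_system) holds, K gives O(not review_sample).
Premise 10, O(verify_specimen → review_sample), contraposes to O(not review_sample → not verify_specimen); with O(not review_sample) we get O(not verify_specimen).
Premise 7 is O(authorize_log → verify_specimen); contrapositively O(not verify_specimen → not authorize_log). Since O(not verify_specimen) holds, K gives O(not authorize_log).
Premise 1 is O(not authorize_log → not don_mask); since O(not authorize_log), deontic closure gives O(not don_mask).
Premise 3, O(countersign_policy → don_mask), contraposes to O(not don_mask → not countersign_policy); with O(not don_mask) we get O(not countersign_policy).
Premise 2 is O(not take_oath → countersign_policy); contrapositively O(not countersign_policy → take_oath). Since O(not countersign_policy) holds, K gives O(take_oath).
Yet premise 6 states O(not take_oath).
We now have both O(take_oath) and O(not take_oath) — take_oath is simultaneously obligatory and forbidden, violating the D-axiom.

Inconsistent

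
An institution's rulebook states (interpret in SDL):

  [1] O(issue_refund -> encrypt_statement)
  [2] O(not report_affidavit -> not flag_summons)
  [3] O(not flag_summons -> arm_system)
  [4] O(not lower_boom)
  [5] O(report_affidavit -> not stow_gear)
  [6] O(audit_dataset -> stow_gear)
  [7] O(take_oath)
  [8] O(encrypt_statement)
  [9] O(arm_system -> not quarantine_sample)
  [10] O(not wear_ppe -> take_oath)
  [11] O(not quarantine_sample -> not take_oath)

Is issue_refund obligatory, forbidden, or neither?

Premise 1 is O(issue_refund -> encrypt_statement); even if O(encrypt_statement) held, inferring O(issue_refund) would be affirming the consequent — invalid.
No premise or chain of K-axiom applications forces O(issue_refund), and none forces O(not issue_refund). So issue_refund is neither obligatory nor forbidden under these norms.

Neither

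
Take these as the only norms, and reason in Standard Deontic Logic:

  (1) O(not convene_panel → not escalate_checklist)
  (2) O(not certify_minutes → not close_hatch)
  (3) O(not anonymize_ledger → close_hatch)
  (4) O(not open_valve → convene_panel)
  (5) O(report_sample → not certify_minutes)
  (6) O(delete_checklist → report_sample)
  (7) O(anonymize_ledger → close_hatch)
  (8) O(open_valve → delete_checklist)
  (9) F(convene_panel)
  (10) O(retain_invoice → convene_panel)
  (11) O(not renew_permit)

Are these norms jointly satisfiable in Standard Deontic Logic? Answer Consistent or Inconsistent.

Premises 7 and 3 are O(anonymize_ledger → close_hatch) and O(not anonymize_ledger → close_hatch); every ideal world satisfies anonymize_ledger or not anonymize_ledger, so in either case close_hatch holds — hence O(close_hatch).
The contrapositive of premise 2 (O(not certify_minutes → not close_hatch)) is O(close_hatch → certify_minutes), and O(close_hatch) is already established, so O(certify_minutes).
Premise 5 is O(report_sample → not certify_minutes); contrapositively O(certify_minutes → not report_sample). Since O(certify_minutes) holds, K gives O(not report_sample).
Premise 6, O(delete_checklist → report_sample), contraposes to O(not report_sample → not delete_checklist); with O(not report_sample) we get O(not delete_checklist).
Premise 8 is O(open_valve → delete_checklist); contrapositively O(not delete_checklist → not open_valve). Since O(not delete_checklist) holds, K gives O(not open_valve).
With premise 4, O(not open_valve → convene_panel), the K-axiom yields O(convene_panel).
But premise 9, F(convene_panel), means O(not convene_panel).
We now have both O(convene_panel) and O(not convene_panel) — convene_panel is simultaneously obligatory and forbidden, violating the D-axiom.

Inconsistent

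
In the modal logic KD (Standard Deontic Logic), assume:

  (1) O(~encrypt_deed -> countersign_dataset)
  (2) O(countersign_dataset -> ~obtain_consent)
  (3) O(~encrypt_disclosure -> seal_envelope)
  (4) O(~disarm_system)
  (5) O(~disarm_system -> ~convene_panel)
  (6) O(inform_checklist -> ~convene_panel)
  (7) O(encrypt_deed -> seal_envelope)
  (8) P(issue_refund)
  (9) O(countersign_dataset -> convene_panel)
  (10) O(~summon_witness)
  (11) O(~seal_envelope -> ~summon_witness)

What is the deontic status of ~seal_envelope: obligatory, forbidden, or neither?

Forbidden

Premise 4 states O(~disarm_system) outright.
From O(~disarm_system) and premise 5, O(~disarm_system -> ~convene_panel), we obtain O(~convene_panel).
The contrapositive of premise 9 (O(countersign_dataset -> convene_panel)) is O(~convene_panel -> ~countersign_dataset), and O(~convene_panel) is already established, so O(~countersign_dataset).
The contrapositive of premise 1 (O(~encrypt_deed -> countersign_dataset)) is O(~countersign_dataset -> encrypt_deed), and O(~countersign_dataset) is already established, so O(encrypt_deed).
Premise 7 is O(encrypt_deed -> seal_envelope); since O(encrypt_deed), deontic closure gives O(seal_envelope).
Premises 2, 3, 6, 8, 10, 11 do not contribute to this derivation.
Thus O(seal_envelope), which is F(~seal_envelope): ~seal_envelope is forbidden.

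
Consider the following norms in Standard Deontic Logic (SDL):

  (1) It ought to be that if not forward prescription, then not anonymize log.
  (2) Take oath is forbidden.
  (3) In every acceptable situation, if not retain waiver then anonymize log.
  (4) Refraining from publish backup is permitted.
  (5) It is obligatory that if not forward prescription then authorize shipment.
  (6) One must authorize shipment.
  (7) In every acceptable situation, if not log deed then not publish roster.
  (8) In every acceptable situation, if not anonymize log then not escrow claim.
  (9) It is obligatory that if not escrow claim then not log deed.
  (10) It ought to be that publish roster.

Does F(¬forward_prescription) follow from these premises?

Premise 10 gives O(publish_roster).
Premise 7, O(¬log_deed → ¬publish_roster), contraposes to O(publish_roster → log_deed); with O(publish_roster) we get O(log_deed).
Premise 9, O(¬escrow_claim → ¬log_deed), contraposes to O(log_deed → escrow_claim); with O(log_deed) we get O(escrow_claim).
Premise 8, O(¬anonymize_log → ¬escrow_claim), contraposes to O(escrow_claim → anonymize_log); with O(escrow_claim) we get O(anonymize_log).
Premise 1 is O(¬forward_prescription → ¬anonymize_log); contrapositively O(anonymize_log → forward_prescription). Since O(anonymize_log) holds, K gives O(forward_prescription).
Premises 2, 3, 4, 5, 6 do not contribute to this derivation.
So O(forward_prescription) holds, i.e. F(¬forward_prescription). The claim follows.

Yes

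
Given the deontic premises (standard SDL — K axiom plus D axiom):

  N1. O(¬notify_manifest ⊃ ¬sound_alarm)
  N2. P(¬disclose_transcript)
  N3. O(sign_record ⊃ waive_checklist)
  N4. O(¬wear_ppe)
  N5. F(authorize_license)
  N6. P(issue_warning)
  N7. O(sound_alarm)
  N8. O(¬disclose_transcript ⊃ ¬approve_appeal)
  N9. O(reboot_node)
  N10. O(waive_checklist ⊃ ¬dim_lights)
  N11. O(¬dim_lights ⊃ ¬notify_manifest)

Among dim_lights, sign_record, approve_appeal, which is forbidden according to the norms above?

sign_record

From premise 7 we have O(sound_alarm).
The contrapositive of premise 1 (O(¬notify_manifest ⊃ ¬sound_alarm)) is O(sound_alarm ⊃ notify_manifest), and O(sound_alarm) is already established, so O(notify_manifest).
Premise 11 is O(¬dim_lights ⊃ ¬notify_manifest); contrapositively O(notify_manifest ⊃ dim_lights). Since O(notify_manifest) holds, K gives O(dim_lights).
The contrapositive of premise 10 (O(waive_checklist ⊃ ¬dim_lights)) is O(dim_lights ⊃ ¬waive_checklist), and O(dim_lights) is already established, so O(¬waive_checklist).
The contrapositive of premise 3 (O(sign_record ⊃ waive_checklist)) is O(¬waive_checklist ⊃ ¬sign_record), and O(¬waive_checklist) is already established, so O(¬sign_record).
So O(¬sign_record) holds, i.e. sign_record is forbidden. None of the other listed options is forbidden under the premises.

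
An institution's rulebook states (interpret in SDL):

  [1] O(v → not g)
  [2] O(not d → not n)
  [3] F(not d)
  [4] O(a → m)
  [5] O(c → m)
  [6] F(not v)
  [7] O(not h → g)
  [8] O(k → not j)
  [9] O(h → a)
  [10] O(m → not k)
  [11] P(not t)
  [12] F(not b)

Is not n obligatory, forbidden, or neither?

Neither

Premise 2 is O(not d → not n), but O(not d) is not derivable from the premises, so it does not yield O(not n).
No premise or chain of K-axiom applications forces O(not n), and none forces O(n). So not n is neither obligatory nor forbidden under these norms.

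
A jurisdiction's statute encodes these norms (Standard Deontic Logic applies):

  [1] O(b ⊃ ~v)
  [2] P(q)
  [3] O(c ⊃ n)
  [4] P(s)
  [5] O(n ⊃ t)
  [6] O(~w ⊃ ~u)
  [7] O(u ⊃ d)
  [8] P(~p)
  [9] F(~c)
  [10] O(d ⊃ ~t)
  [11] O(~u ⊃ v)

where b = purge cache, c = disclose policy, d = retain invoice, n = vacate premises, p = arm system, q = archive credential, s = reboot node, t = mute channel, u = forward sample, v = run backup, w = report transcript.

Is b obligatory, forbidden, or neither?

Forbidden

F(~c) at premise 9 means O(c).
From O(c) and premise 3, O(c ⊃ n), we obtain O(n).
Premise 5 is O(n ⊃ t); since O(n), deontic closure gives O(t).
Premise 10 is O(d ⊃ ~t); contrapositively O(t ⊃ ~d). Since O(t) holds, K gives O(~d).
The contrapositive of premise 7 (O(u ⊃ d)) is O(~d ⊃ ~u), and O(~d) is already established, so O(~u).
With premise 11, O(~u ⊃ v), the K-axiom yields O(v).
Premise 1, O(b ⊃ ~v), contraposes to O(v ⊃ ~b); with O(v) we get O(~b).
Premises 2, 4, 6, 8 do not contribute to this derivation.
Thus O(~b), which is F(b): b is forbidden.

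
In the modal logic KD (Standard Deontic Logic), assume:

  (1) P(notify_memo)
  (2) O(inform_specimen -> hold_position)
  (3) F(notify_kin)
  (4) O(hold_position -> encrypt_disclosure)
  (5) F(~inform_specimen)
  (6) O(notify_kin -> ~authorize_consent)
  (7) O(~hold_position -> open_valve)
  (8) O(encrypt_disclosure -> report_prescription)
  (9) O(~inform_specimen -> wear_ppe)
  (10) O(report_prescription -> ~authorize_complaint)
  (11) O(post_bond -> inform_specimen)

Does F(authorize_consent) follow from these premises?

No

Premise 6 is O(notify_kin -> ~authorize_consent), but O(notify_kin) is not derivable from the premises, so it does not yield O(~authorize_consent).
No other premise forces O(~authorize_consent). An ideal world satisfying every premise can still have authorize_consent true, so F(authorize_consent) is not derivable.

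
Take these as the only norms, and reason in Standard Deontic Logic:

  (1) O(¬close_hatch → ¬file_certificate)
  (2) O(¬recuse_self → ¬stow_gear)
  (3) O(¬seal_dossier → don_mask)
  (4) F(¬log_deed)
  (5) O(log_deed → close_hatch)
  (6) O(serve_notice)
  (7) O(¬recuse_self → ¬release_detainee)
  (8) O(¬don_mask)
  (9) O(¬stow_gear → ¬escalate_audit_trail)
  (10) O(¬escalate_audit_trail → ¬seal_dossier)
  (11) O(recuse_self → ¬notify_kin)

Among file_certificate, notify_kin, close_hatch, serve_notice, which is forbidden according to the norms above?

From premise 8 we have O(¬don_mask).
Premise 3 is O(¬seal_dossier → don_mask); contrapositively O(¬don_mask → seal_dossier). Since O(¬don_mask) holds, K gives O(seal_dossier).
Premise 10, O(¬escalate_audit_trail → ¬seal_dossier), contraposes to O(seal_dossier → escalate_audit_trail); with O(seal_dossier) we get O(escalate_audit_trail).
The contrapositive of premise 9 (O(¬stow_gear → ¬escalate_audit_trail)) is O(escalate_audit_trail → stow_gear), and O(escalate_audit_trail) is already established, so O(stow_gear).
Premise 2 is O(¬recuse_self → ¬stow_gear); contrapositively O(stow_gear → recuse_self). Since O(stow_gear) holds, K gives O(recuse_self).
From O(recuse_self) and premise 11, O(recuse_self → ¬notify_kin), we obtain O(¬notify_kin).
So O(¬notify_kin) holds, i.e. notify_kin is forbidden. None of the other listed options is forbidden under the premises.

notify_kin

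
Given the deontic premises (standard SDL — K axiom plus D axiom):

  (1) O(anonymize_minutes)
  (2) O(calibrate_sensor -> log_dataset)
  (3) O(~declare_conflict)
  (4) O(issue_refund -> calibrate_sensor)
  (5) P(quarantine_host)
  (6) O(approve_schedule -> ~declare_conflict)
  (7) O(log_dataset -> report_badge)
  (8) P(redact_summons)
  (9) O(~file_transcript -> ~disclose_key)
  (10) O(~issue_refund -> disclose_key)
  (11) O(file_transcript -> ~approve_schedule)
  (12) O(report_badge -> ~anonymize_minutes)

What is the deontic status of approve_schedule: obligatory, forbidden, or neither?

Forbidden

Premise 1 states O(anonymize_minutes) outright.
Premise 12, O(report_badge -> ~anonymize_minutes), contraposes to O(anonymize_minutes -> ~report_badge); with O(anonymize_minutes) we get O(~report_badge).
Premise 7, O(log_dataset -> report_badge), contraposes to O(~report_badge -> ~log_dataset); with O(~report_badge) we get O(~log_dataset).
The contrapositive of premise 2 (O(calibrate_sensor -> log_dataset)) is O(~log_dataset -> ~calibrate_sensor), and O(~log_dataset) is already established, so O(~calibrate_sensor).
Premise 4 is O(issue_refund -> calibrate_sensor); contrapositively O(~calibrate_sensor -> ~issue_refund). Since O(~calibrate_sensor) holds, K gives O(~issue_refund).
With premise 10, O(~issue_refund -> disclose_key), the K-axiom yields O(disclose_key).
Premise 9, O(~file_transcript -> ~disclose_key), contraposes to O(disclose_key -> file_transcript); with O(disclose_key) we get O(file_transcript).
Premise 11 is O(file_transcript -> ~approve_schedule); since O(file_transcript), deontic closure gives O(~approve_schedule).
Premises 3, 5, 6, 8 do not contribute to this derivation.
Thus O(~approve_schedule), which is F(approve_schedule): approve_schedule is forbidden.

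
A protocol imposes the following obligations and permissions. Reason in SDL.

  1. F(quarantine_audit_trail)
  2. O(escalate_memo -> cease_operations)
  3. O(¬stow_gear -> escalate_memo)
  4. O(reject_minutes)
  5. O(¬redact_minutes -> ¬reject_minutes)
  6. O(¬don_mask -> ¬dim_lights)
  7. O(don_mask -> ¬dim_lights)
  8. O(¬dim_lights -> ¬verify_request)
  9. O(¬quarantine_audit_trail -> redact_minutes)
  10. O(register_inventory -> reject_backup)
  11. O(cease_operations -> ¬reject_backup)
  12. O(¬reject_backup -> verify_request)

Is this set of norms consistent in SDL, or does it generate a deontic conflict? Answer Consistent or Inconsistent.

Consistent

Premise 5 is O(¬redact_minutes -> ¬reject_minutes), but O(¬redact_minutes) is not derivable from the premises, so it does not yield O(¬reject_minutes).
So O(¬reject_minutes) is not derivable, and the apparent clash with O(reject_minutes) does not arise.
A world satisfying every obligation exists (e.g. cease_operations=false, dim_lights=false, don_mask=false, escalate_memo=false, quarantine_audit_trail=false, redact_minutes=true, register_inventory=false, reject_backup=true, reject_minutes=true, stow_gear=true, verify_request=false); no atom is both obligatory and forbidden, so the set is consistent.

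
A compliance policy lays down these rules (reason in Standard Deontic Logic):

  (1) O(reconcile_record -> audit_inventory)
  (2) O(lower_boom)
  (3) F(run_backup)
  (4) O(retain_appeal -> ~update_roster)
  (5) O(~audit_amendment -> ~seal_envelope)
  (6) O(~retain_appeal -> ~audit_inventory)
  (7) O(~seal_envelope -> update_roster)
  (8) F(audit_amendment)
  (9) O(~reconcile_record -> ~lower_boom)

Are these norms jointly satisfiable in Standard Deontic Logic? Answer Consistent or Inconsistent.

Premise 2 gives O(lower_boom).
The contrapositive of premise 9 (O(~reconcile_record -> ~lower_boom)) is O(lower_boom -> reconcile_record), and O(lower_boom) is already established, so O(reconcile_record).
Premise 1 is O(reconcile_record -> audit_inventory); since O(reconcile_record), deontic closure gives O(audit_inventory).
Premise 6 is O(~retain_appeal -> ~audit_inventory); contrapositively O(audit_inventory -> retain_appeal). Since O(audit_inventory) holds, K gives O(retain_appeal).
From O(retain_appeal) and premise 4, O(retain_appeal -> ~update_roster), we obtain O(~update_roster).
Premise 7, O(~seal_envelope -> update_roster), contraposes to O(~update_roster -> seal_envelope); with O(~update_roster) we get O(seal_envelope).
The contrapositive of premise 5 (O(~audit_amendment -> ~seal_envelope)) is O(seal_envelope -> audit_amendment), and O(seal_envelope) is already established, so O(audit_amendment).
However, F(audit_amendment) at premise 8 amounts to O(~audit_amendment).
We now have both O(audit_amendment) and O(~audit_amendment) — audit_amendment is simultaneously obligatory and forbidden, violating the D-axiom.

Inconsistent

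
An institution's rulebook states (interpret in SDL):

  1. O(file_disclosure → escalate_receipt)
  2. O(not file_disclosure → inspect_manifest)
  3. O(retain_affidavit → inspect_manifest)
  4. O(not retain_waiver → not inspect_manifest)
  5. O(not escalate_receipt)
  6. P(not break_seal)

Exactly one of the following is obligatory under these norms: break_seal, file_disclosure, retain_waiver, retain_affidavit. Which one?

From premise 5 we have O(not escalate_receipt).
Premise 1, O(file_disclosure → escalate_receipt), contraposes to O(not escalate_receipt → not file_disclosure); with O(not escalate_receipt) we get O(not file_disclosure).
From O(not file_disclosure) and premise 2, O(not file_disclosure → inspect_manifest), we obtain O(inspect_manifest).
Premise 4 is O(not retain_waiver → not inspect_manifest); contrapositively O(inspect_manifest → retain_waiver). Since O(inspect_manifest) holds, K gives O(retain_waiver).
So O(retain_waiver) holds — retain_waiver is obligatory. None of the other listed options is made obligatory by any chain of premises.

retain_waiver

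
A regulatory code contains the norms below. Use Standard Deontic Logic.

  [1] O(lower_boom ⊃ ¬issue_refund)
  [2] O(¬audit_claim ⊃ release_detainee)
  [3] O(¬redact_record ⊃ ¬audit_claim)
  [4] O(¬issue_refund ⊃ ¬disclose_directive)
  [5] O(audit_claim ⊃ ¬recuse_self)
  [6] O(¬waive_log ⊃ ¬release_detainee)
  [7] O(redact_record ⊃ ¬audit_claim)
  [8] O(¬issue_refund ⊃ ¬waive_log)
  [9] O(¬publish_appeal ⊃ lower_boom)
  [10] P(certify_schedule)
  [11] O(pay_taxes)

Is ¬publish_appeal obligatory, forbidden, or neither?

Forbidden

By case analysis on redact_record: premise 7 gives O(redact_record ⊃ ¬audit_claim) and premise 3 gives O(¬redact_record ⊃ ¬audit_claim), so O(¬audit_claim) either way.
From O(¬audit_claim) and premise 2, O(¬audit_claim ⊃ release_detainee), we obtain O(release_detainee).
The contrapositive of premise 6 (O(¬waive_log ⊃ ¬release_detainee)) is O(release_detainee ⊃ waive_log), and O(release_detainee) is already established, so O(waive_log).
Premise 8 is O(¬issue_refund ⊃ ¬waive_log); contrapositively O(waive_log ⊃ issue_refund). Since O(waive_log) holds, K gives O(issue_refund).
Premise 1 is O(lower_boom ⊃ ¬issue_refund); contrapositively O(issue_refund ⊃ ¬lower_boom). Since O(issue_refund) holds, K gives O(¬lower_boom).
The contrapositive of premise 9 (O(¬publish_appeal ⊃ lower_boom)) is O(¬lower_boom ⊃ publish_appeal), and O(¬lower_boom) is already established, so O(publish_appeal).
Premises 4, 5, 10, 11 do not contribute to this derivation.
Thus O(publish_appeal), which is F(¬publish_appeal): ¬publish_appeal is forbidden.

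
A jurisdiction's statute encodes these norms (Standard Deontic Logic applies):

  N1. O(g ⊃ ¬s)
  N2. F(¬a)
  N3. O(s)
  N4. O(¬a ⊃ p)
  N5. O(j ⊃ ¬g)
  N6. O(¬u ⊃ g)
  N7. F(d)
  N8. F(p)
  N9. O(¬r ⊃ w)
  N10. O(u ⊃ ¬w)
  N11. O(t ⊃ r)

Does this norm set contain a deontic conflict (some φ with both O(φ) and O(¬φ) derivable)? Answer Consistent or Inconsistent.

Consistent

Premise 4 is O(¬a ⊃ p), but O(¬a) is not derivable from the premises, so it does not yield O(p).
So O(p) is not derivable, and the apparent clash with O(¬p) does not arise.
A world satisfying every obligation exists (e.g. a=true, d=false, g=false, j=false, p=false, r=true, s=true, t=false, u=true, w=false); no atom is both obligatory and forbidden, so the set is consistent.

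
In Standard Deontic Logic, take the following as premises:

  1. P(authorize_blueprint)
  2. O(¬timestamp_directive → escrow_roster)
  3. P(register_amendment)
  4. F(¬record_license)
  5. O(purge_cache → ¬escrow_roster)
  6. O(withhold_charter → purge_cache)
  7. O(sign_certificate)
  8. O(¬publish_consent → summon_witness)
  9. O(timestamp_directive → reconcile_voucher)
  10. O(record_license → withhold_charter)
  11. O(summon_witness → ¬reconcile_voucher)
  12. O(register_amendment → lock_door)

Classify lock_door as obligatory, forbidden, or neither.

Neither

Premise 12 is O(register_amendment → lock_door), but O(register_amendment) is not derivable from the premises (the permission P(register_amendment) asserts only ¬O(¬register_amendment), not O(register_amendment)), so it does not yield O(lock_door).
No premise or chain of K-axiom applications forces O(lock_door), and none forces O(¬lock_door). So lock_door is neither obligatory nor forbidden under these norms.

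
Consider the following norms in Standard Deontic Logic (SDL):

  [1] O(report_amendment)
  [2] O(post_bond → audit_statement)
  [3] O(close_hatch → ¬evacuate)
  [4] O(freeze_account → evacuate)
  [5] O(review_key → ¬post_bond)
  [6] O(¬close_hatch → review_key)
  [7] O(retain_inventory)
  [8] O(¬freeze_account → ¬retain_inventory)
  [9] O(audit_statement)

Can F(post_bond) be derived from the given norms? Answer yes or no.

Premise 7 gives O(retain_inventory).
The contrapositive of premise 8 (O(¬freeze_account → ¬retain_inventory)) is O(retain_inventory → freeze_account), and O(retain_inventory) is already established, so O(freeze_account).
From O(freeze_account) and premise 4, O(freeze_account → evacuate), we obtain O(evacuate).
Premise 3, O(close_hatch → ¬evacuate), contraposes to O(evacuate → ¬close_hatch); with O(evacuate) we get O(¬close_hatch).
From O(¬close_hatch) and premise 6, O(¬close_hatch → review_key), we obtain O(review_key).
From O(review_key) and premise 5, O(review_key → ¬post_bond), we obtain O(¬post_bond).
Premises 1, 2, 9 do not contribute to this derivation.
So O(¬post_bond) holds, i.e. F(post_bond). The claim follows.

Yes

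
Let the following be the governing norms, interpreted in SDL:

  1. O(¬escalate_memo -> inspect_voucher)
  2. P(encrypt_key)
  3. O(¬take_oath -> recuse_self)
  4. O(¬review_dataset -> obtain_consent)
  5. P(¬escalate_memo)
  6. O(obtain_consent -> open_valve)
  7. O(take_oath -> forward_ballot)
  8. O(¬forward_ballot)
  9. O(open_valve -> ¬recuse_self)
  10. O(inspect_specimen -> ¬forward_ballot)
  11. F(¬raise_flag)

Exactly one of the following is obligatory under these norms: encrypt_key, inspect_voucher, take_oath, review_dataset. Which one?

review_dataset

Premise 8 states O(¬forward_ballot) outright.
Premise 7, O(take_oath -> forward_ballot), contraposes to O(¬forward_ballot -> ¬take_oath); with O(¬forward_ballot) we get O(¬take_oath).
Applying K to premise 3 (O(¬take_oath -> recuse_self)) and O(¬take_oath) yields O(recuse_self).
Premise 9 is O(open_valve -> ¬recuse_self); contrapositively O(recuse_self -> ¬open_valve). Since O(recuse_self) holds, K gives O(¬open_valve).
The contrapositive of premise 6 (O(obtain_consent -> open_valve)) is O(¬open_valve -> ¬obtain_consent), and O(¬open_valve) is already established, so O(¬obtain_consent).
Premise 4, O(¬review_dataset -> obtain_consent), contraposes to O(¬obtain_consent -> review_dataset); with O(¬obtain_consent) we get O(review_dataset).
So O(review_dataset) holds — review_dataset is obligatory. None of the other listed options is made obligatory by any chain of premises.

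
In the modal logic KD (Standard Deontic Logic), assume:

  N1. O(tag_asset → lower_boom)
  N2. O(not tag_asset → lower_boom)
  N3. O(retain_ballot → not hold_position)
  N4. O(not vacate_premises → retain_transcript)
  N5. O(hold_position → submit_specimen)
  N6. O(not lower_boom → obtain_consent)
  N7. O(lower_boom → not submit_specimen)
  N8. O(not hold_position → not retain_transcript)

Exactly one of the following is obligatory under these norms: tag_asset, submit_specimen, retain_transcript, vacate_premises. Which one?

Premises 2 and 1 are O(not tag_asset → lower_boom) and O(tag_asset → lower_boom); every ideal world satisfies not tag_asset or tag_asset, so in either case lower_boom holds — hence O(lower_boom).
With premise 7, O(lower_boom → not submit_specimen), the K-axiom yields O(not submit_specimen).
Premise 5 is O(hold_position → submit_specimen); contrapositively O(not submit_specimen → not hold_position). Since O(not submit_specimen) holds, K gives O(not hold_position).
With premise 8, O(not hold_position → not retain_transcript), the K-axiom yields O(not retain_transcript).
Premise 4, O(not vacate_premises → retain_transcript), contraposes to O(not retain_transcript → vacate_premises); with O(not retain_transcript) we get O(vacate_premises).
So O(vacate_premises) holds — vacate_premises is obligatory. None of the other listed options is made obligatory by any chain of premises.

vacate_premises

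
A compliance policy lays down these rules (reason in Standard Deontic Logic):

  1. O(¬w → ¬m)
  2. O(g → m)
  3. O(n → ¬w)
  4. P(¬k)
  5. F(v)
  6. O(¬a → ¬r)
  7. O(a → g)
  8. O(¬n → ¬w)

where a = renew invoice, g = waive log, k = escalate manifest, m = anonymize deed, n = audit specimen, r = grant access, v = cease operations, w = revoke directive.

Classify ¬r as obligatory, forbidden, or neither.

Obligatory

Premises 3 and 8 are O(n → ¬w) and O(¬n → ¬w); every ideal world satisfies n or ¬n, so in either case ¬w holds — hence O(¬w).
From O(¬w) and premise 1, O(¬w → ¬m), we obtain O(¬m).
The contrapositive of premise 2 (O(g → m)) is O(¬m → ¬g), and O(¬m) is already established, so O(¬g).
Premise 7, O(a → g), contraposes to O(¬g → ¬a); with O(¬g) we get O(¬a).
From O(¬a) and premise 6, O(¬a → ¬r), we obtain O(¬r).
Premises 4, 5 do not contribute to this derivation.
Hence ¬r is obligatory.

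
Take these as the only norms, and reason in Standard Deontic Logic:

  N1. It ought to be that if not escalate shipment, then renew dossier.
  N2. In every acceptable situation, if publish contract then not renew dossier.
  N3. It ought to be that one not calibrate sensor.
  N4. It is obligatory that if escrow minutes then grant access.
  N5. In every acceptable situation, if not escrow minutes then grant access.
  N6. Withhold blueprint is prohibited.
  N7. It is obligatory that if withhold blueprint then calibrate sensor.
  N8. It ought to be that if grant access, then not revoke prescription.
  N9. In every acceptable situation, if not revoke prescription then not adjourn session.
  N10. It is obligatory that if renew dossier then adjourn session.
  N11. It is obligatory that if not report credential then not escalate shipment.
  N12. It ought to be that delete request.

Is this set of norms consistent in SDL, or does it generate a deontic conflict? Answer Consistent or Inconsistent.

Premise 7 is O(withhold_blueprint → calibrate_sensor), but O(withhold_blueprint) is not derivable from the premises, so it does not yield O(calibrate_sensor).
So O(calibrate_sensor) is not derivable, and the apparent clash with O(¬calibrate_sensor) does not arise.
A world satisfying every obligation exists (e.g. adjourn_session=false, calibrate_sensor=false, delete_request=true, escalate_shipment=true, escrow_minutes=false, grant_access=true, publish_contract=false, renew_dossier=false, report_credential=true, revoke_prescription=false, withhold_blueprint=false); no atom is both obligatory and forbidden, so the set is consistent.

Consistent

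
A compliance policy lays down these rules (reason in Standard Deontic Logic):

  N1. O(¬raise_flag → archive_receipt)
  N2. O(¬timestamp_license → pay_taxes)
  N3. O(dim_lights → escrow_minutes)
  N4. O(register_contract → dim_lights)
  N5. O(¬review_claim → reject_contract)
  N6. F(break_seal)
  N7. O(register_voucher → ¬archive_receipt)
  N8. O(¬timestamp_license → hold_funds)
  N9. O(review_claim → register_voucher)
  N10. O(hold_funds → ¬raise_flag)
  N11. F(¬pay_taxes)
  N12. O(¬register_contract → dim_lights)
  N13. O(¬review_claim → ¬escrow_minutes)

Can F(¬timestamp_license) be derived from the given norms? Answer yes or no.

Premises 4 and 12 cover both cases: O(register_contract → dim_lights) and O(¬register_contract → dim_lights). Since register_contract ∨ ¬register_contract is a tautology, O(dim_lights) follows.
Premise 3 is O(dim_lights → escrow_minutes); since O(dim_lights), deontic closure gives O(escrow_minutes).
The contrapositive of premise 13 (O(¬review_claim → ¬escrow_minutes)) is O(escrow_minutes → review_claim), and O(escrow_minutes) is already established, so O(review_claim).
From O(review_claim) and premise 9, O(review_claim → register_voucher), we obtain O(register_voucher).
With premise 7, O(register_voucher → ¬archive_receipt), the K-axiom yields O(¬archive_receipt).
The contrapositive of premise 1 (O(¬raise_flag → archive_receipt)) is O(¬archive_receipt → raise_flag), and O(¬archive_receipt) is already established, so O(raise_flag).
The contrapositive of premise 10 (O(hold_funds → ¬raise_flag)) is O(raise_flag → ¬hold_funds), and O(raise_flag) is already established, so O(¬hold_funds).
Premise 8 is O(¬timestamp_license → hold_funds); contrapositively O(¬hold_funds → timestamp_license). Since O(¬hold_funds) holds, K gives O(timestamp_license).
Premises 2, 5, 6, 11 do not contribute to this derivation.
So O(timestamp_license) holds, i.e. F(¬timestamp_license). The claim follows.

Yes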